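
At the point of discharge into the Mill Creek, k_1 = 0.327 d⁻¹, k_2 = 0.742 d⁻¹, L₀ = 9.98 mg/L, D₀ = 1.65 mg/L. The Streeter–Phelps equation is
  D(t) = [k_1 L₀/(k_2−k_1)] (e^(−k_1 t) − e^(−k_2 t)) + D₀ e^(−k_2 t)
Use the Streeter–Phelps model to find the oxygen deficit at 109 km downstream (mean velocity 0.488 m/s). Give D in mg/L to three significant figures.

D ≈ 2.46 mg/L

Travel time t = x/v = 109 km / (0.488 m/s) = 109000 m / 0.488 m/s = 223400 s = 2.585 d.
k_1 L₀/(k_2−k_1) = 0.327×9.98/(0.742−0.327) = 3.263/0.4150 = 7.864 mg/L.
e^(−k_1 t) = e^(−0.327×2.585) = 0.4294; e^(−k_2 t) = e^(−0.742×2.585) = 0.1469.
D = 7.864 × (0.4294 − 0.1469) + 1.65 × 0.1469 = 2.222 + 0.2423 = 2.464 mg/L.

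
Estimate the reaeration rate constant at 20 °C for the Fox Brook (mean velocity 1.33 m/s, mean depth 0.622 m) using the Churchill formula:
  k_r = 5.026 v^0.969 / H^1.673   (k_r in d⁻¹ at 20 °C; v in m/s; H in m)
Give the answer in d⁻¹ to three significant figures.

k_r ≈ 14.7 d⁻¹

k_r = 5.026 × 1.33^0.969 / 0.622^1.673 = 5.026 × 1.318 / 0.4519 = 14.66 d⁻¹.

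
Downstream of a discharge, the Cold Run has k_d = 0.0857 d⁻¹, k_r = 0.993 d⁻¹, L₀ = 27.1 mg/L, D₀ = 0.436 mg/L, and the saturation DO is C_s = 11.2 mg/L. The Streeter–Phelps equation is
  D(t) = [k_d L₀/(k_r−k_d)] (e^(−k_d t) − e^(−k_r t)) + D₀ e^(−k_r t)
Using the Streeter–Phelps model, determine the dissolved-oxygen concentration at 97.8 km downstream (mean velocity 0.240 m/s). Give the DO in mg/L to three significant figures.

DO ≈ 9.51 mg/L

Travel time t = x/v = 97.8 km / (0.240 m/s) = 97800 m / 0.240 m/s = 407500 s = 4.716 d.
k_d L₀/(k_r−k_d) = 0.0857×27.1/(0.993−0.0857) = 2.322/0.9073 = 2.560 mg/L.
e^(−k_d t) = e^(−0.0857×4.716) = 0.6675; e^(−k_r t) = e^(−0.993×4.716) = 0.009247.
D = 2.560 × (0.6675 − 0.009247) + 0.436 × 0.009247 = 1.685 + 0.004032 = 1.689 mg/L.
DO = C_s − D = 11.2 − 1.689 = 9.511 mg/L.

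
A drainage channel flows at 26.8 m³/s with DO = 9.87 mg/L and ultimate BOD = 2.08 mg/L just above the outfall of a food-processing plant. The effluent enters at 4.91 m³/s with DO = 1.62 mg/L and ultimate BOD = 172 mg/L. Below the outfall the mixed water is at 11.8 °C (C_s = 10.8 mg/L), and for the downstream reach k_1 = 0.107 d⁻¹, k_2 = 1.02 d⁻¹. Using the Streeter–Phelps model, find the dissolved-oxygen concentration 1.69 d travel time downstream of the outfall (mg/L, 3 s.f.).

DO ≈ 8.22 mg/L

Mixed DO = (26.8×9.87 + 4.91×1.62)/(26.8+4.91) = 272.5/31.71 = 8.593 mg/L.
Mixed L₀ = (26.8×2.08 + 4.91×172)/(31.71) = 900.3/31.71 = 28.39 mg/L.
Initial deficit D₀ = C_s − DO₀ = 10.8 − 8.593 = 2.207 mg/L.
D(1.69) = [0.107×28.39/(1.02−0.107)](e^(−0.107×1.69) − e^(−1.02×1.69)) + 2.207 e^(−1.02×1.69)
= 3.327 × (0.8346 − 0.1784) + 2.207 × 0.1784 = 2.577 mg/L.
DO = 10.8 − 2.577 = 8.223 mg/L.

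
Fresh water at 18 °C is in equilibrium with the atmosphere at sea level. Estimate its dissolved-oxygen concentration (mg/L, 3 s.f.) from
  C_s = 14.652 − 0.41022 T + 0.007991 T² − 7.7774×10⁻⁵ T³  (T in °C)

C_s ≈ 9.40 mg/L

C_s = 14.652 − 0.41022×18 + 0.007991×18² − 7.7774×10⁻⁵×18³ = 9.404 mg/L.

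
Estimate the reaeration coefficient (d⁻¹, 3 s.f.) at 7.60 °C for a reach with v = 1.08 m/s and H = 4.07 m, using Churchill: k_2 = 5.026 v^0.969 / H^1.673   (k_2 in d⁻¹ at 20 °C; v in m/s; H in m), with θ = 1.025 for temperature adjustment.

k_2 ≈ 0.381 d⁻¹

k_2(20) = 5.026 × 1.08^0.969 / 4.07^1.673 = 5.026 × 1.077 / 10.47 = 0.5173 d⁻¹.
k_2(7.60) = 0.5173 × 1.025^(7.60−20) = 0.5173 × 0.7362 = 0.3809 d⁻¹.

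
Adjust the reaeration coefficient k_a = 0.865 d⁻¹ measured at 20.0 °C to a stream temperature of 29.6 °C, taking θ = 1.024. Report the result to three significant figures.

k_a(T₂) = k_a(T₁) · θ^(T₂−T₁) = 0.865 × 1.024^(29.6−20.0)
= 0.865 × 1.024^9.60 = 0.865 × 1.256 = 1.086 d⁻¹.

k_a ≈ 1.09 d⁻¹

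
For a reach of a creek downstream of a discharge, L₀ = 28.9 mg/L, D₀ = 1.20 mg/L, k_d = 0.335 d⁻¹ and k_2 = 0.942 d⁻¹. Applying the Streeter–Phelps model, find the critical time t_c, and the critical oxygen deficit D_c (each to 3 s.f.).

t_c ≈ 1.57 d; D_c ≈ 6.07 mg/L

t_c = [1/(k_2−k_d)] ln[(k_2/k_d)(1 − D₀(k_2−k_d)/(k_d L₀))]
= [1/(0.942−0.335)] ln[(0.942/0.335)(1 − 1.20×0.6070/(0.335×28.9))]
= (1/0.6070) ln[2.812 × 0.9248] = 1.647 × ln(2.600) = 1.647 × 0.9557 = 1.574 d.
D_c = (k_d/k_2) L₀ e^(−k_d t_c) = (0.335/0.942) × 28.9 × e^(−0.335×1.574) = 0.3556 × 28.9 × 0.5901 = 6.065 mg/L.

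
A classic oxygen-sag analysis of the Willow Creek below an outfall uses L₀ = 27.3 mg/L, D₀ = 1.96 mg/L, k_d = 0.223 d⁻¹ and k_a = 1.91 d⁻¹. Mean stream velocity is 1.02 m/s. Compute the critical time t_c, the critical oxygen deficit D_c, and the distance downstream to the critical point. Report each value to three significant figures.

t_c ≈ 0.809 d; D_c ≈ 2.66 mg/L; x_c ≈ 71.3 km

At the critical point dD/dt = 0, so k_d L₀ e^(−k_d t) = k_a D. Substituting D(t) from the Streeter–Phelps equation and solving for t gives
t_c = ln[(k_a/k_d)(1 − D₀(k_a−k_d)/(k_d L₀))] / (k_a−k_d).
Here k_a−k_d = 1.687 d⁻¹ and 1 − D₀(k_a−k_d)/(k_d L₀) = 1 − 1.96×1.687/(0.223×27.3) = 0.4569, so
t_c = ln(8.565 × 0.4569) / 1.687 = 1.364 / 1.687 = 0.8087 d.
D_c = (k_d/k_a) L₀ e^(−k_d t_c) = (0.223/1.91) × 27.3 × e^(−0.223×0.8087) = 0.1168 × 27.3 × 0.8350 = 2.661 mg/L.
x_c = v t_c = 1.02 m/s × 0.8087 d × 86400 s/d = 71270 m ≈ 71.3 km.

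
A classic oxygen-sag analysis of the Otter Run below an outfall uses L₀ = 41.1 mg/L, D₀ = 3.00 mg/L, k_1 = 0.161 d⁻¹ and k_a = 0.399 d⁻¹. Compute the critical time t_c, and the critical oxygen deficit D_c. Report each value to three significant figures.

t_c ≈ 3.33 d; D_c ≈ 9.70 mg/L

At the critical point dD/dt = 0, so k_1 L₀ e^(−k_1 t) = k_a D. Substituting D(t) from the Streeter–Phelps equation and solving for t gives
t_c = ln[(k_a/k_1)(1 − D₀(k_a−k_1)/(k_1 L₀))] / (k_a−k_1).
Here k_a−k_1 = 0.2380 d⁻¹ and 1 − D₀(k_a−k_1)/(k_1 L₀) = 1 − 3.00×0.2380/(0.161×41.1) = 0.8921, so
t_c = ln(2.478 × 0.8921) / 0.2380 = 0.7934 / 0.2380 = 3.334 d.
L(t_c) = L₀ e^(−k_1 t_c) = 41.1 × 0.5847 = 24.03 mg/L, and at the critical point k_a D_c = k_1 L, so D_c = (0.161/0.399) × 24.03 = 9.696 mg/L.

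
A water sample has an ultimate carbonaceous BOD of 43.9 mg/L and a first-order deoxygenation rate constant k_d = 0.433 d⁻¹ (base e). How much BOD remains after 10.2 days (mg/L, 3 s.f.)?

L ≈ 0.530 mg/L

L_t = L₀ e^(−k_d t) = 43.9 × e^(−0.433×10.2) = 43.9 × 0.01208 = 0.5301 mg/L.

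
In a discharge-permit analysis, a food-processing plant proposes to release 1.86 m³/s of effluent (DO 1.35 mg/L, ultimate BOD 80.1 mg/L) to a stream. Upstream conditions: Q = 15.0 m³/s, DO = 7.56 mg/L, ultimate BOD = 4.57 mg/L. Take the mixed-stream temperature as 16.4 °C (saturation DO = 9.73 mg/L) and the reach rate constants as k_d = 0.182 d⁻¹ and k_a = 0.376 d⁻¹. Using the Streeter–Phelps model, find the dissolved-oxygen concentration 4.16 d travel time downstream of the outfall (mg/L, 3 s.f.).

DO ≈ 5.99 mg/L

Mixed DO = (15.0×7.56 + 1.86×1.35)/(15.0+1.86) = 115.9/16.86 = 6.875 mg/L.
Mixed L₀ = (15.0×4.57 + 1.86×80.1)/(16.86) = 217.5/16.86 = 12.90 mg/L.
Initial deficit D₀ = C_s − DO₀ = 9.73 − 6.875 = 2.855 mg/L.
D(4.16) = [0.182×12.90/(0.376−0.182)](e^(−0.182×4.16) − e^(−0.376×4.16)) + 2.855 e^(−0.376×4.16)
= 12.10 × (0.4690 − 0.2093) + 2.855 × 0.2093 = 3.742 mg/L.
DO = 9.73 − 3.742 = 5.988 mg/L.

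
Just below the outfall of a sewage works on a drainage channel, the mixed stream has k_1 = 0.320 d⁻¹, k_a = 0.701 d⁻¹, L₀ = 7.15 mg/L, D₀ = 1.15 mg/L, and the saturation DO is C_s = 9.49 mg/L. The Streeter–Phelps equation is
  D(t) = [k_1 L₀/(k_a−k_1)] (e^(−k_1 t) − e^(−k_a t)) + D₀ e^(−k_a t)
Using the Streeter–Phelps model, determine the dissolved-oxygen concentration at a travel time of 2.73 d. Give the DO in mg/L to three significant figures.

k_1 L₀/(k_a−k_1) = 0.320×7.15/(0.701−0.320) = 2.288/0.3810 = 6.005 mg/L.
e^(−k_1 t) = e^(−0.320×2.730) = 0.4174; e^(−k_a t) = e^(−0.701×2.730) = 0.1475.
D = 6.005 × (0.4174 − 0.1475) + 1.15 × 0.1475 = 1.621 + 0.1697 = 1.791 mg/L.
DO = C_s − D = 9.49 − 1.791 = 7.699 mg/L.

DO ≈ 7.70 mg/L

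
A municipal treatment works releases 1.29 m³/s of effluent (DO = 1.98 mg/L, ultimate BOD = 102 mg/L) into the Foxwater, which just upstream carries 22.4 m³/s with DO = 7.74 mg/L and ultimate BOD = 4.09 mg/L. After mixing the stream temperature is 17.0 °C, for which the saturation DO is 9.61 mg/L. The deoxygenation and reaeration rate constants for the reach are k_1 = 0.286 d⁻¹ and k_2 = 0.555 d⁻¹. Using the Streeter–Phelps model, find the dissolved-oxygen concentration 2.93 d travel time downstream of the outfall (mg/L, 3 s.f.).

DO ≈ 6.82 mg/L

Mixed DO = (22.4×7.74 + 1.29×1.98)/(22.4+1.29) = 175.9/23.69 = 7.426 mg/L.
Mixed L₀ = (22.4×4.09 + 1.29×102)/(23.69) = 223.2/23.69 = 9.422 mg/L.
Initial deficit D₀ = C_s − DO₀ = 9.61 − 7.426 = 2.184 mg/L.
D(2.93) = [0.286×9.422/(0.555−0.286)](e^(−0.286×2.93) − e^(−0.555×2.93)) + 2.184 e^(−0.555×2.93)
= 10.02 × (0.4326 − 0.1967) + 2.184 × 0.1967 = 2.792 mg/L.
DO = 9.61 − 2.792 = 6.818 mg/L.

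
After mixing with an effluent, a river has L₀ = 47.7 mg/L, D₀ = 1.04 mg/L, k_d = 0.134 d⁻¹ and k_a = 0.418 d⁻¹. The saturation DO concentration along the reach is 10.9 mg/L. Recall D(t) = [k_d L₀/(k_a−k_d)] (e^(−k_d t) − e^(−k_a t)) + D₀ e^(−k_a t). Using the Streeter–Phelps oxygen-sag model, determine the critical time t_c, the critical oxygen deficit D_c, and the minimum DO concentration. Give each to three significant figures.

With k_a/k_d = 3.119 and 1 − D₀(k_a−k_d)/(k_d L₀) = 0.9538,
t_c = ln(3.119 × 0.9538) / (0.418 − 0.134) = ln(2.975) / 0.2840 = 1.090/0.2840 = 3.839 d.
L(t_c) = L₀ e^(−k_d t_c) = 47.7 × 0.5978 = 28.52 mg/L, and at the critical point k_a D_c = k_d L, so D_c = (0.134/0.418) × 28.52 = 9.142 mg/L.
Minimum DO = C_s − D_c = 10.9 − 9.142 = 1.758 mg/L.

t_c ≈ 3.84 d; D_c ≈ 9.14 mg/L; min DO ≈ 1.76 mg/L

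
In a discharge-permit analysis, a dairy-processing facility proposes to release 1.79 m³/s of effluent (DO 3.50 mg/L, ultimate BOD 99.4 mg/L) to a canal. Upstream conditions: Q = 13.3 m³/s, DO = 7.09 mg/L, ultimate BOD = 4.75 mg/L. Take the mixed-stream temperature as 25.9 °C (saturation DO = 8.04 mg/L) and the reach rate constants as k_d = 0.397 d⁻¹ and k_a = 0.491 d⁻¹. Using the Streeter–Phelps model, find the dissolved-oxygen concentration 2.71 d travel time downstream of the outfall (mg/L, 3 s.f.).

Mixed DO = (13.3×7.09 + 1.79×3.50)/(13.3+1.79) = 100.6/15.09 = 6.664 mg/L.
Mixed L₀ = (13.3×4.75 + 1.79×99.4)/(15.09) = 241.1/15.09 = 15.98 mg/L.
Initial deficit D₀ = C_s − DO₀ = 8.04 − 6.664 = 1.376 mg/L.
D(2.71) = [0.397×15.98/(0.491−0.397)](e^(−0.397×2.71) − e^(−0.491×2.71)) + 1.376 e^(−0.491×2.71)
= 67.48 × (0.3410 − 0.2643) + 1.376 × 0.2643 = 5.538 mg/L.
DO = 8.04 − 5.538 = 2.502 mg/L.

DO ≈ 2.50 mg/L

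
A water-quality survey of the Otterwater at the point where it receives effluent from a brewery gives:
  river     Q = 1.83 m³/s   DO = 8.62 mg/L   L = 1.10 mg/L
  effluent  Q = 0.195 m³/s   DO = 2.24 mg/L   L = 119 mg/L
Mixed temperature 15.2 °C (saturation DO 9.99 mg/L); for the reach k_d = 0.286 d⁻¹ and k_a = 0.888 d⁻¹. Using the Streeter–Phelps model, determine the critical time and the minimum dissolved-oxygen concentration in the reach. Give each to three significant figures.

Mixed DO = (1.83×8.62 + 0.195×2.24)/(1.83+0.195) = 16.21/2.025 = 8.006 mg/L.
Mixed L₀ = (1.83×1.10 + 0.195×119)/(2.025) = 25.22/2.025 = 12.45 mg/L.
Initial deficit D₀ = C_s − DO₀ = 9.99 − 8.006 = 1.984 mg/L.
t_c = (1/0.6020) ln[(0.888/0.286)(1 − 1.984×0.6020/(0.286×12.45))] = 1.661 × ln(2.064) = 1.203 d.
D_c = (0.286/0.888) × 12.45 × e^(−0.286×1.203) = 0.3221 × 12.45 × 0.7088 = 2.843 mg/L.
Minimum DO = 9.99 − 2.843 = 7.147 mg/L.

t_c ≈ 1.20 d; minimum DO ≈ 7.15 mg/L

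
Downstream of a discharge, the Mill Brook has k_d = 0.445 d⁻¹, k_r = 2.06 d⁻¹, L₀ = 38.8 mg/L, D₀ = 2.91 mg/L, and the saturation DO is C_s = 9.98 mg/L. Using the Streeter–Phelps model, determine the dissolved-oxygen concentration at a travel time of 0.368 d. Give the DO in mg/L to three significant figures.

k_d L₀/(k_r−k_d) = 0.445×38.8/(2.06−0.445) = 17.27/1.615 = 10.69 mg/L.
e^(−k_d t) = e^(−0.445×0.3680) = 0.8489; e^(−k_r t) = e^(−2.06×0.3680) = 0.4686.
D = 10.69 × (0.8489 − 0.4686) + 2.91 × 0.4686 = 4.067 + 1.364 = 5.430 mg/L.
DO = C_s − D = 9.98 − 5.430 = 4.550 mg/L.

DO ≈ 4.55 mg/L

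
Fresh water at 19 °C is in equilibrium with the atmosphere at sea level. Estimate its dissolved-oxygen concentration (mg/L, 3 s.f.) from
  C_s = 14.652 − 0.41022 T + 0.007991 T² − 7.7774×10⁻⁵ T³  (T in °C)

C_s = 14.652 − 0.41022×19 + 0.007991×19² − 7.7774×10⁻⁵×19³ = 9.209 mg/L.

C_s ≈ 9.21 mg/L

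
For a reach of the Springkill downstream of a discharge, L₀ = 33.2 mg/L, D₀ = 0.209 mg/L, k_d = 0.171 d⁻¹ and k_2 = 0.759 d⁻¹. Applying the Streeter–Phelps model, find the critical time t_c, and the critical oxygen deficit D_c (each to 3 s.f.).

t_c ≈ 2.50 d; D_c ≈ 4.88 mg/L

At the critical point dD/dt = 0, so k_d L₀ e^(−k_d t) = k_2 D. Substituting D(t) from the Streeter–Phelps equation and solving for t gives
t_c = ln[(k_2/k_d)(1 − D₀(k_2−k_d)/(k_d L₀))] / (k_2−k_d).
Here k_2−k_d = 0.5880 d⁻¹ and 1 − D₀(k_2−k_d)/(k_d L₀) = 1 − 0.209×0.5880/(0.171×33.2) = 0.9784, so
t_c = ln(4.439 × 0.9784) / 0.5880 = 1.468 / 0.5880 = 2.497 d.
L(t_c) = L₀ e^(−k_d t_c) = 33.2 × 0.6524 = 21.66 mg/L, and at the critical point k_2 D_c = k_d L, so D_c = (0.171/0.759) × 21.66 = 4.880 mg/L.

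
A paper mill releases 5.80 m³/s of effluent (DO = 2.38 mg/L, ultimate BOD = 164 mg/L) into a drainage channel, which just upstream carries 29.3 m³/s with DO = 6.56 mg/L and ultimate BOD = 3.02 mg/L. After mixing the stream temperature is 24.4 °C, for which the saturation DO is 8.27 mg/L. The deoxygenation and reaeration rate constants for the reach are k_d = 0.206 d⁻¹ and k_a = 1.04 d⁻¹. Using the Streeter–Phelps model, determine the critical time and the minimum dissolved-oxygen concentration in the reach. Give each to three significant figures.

Mixed DO = (29.3×6.56 + 5.80×2.38)/(29.3+5.80) = 206.0/35.10 = 5.869 mg/L.
Mixed L₀ = (29.3×3.02 + 5.80×164)/(35.10) = 1040/35.10 = 29.62 mg/L.
Initial deficit D₀ = C_s − DO₀ = 8.27 − 5.869 = 2.401 mg/L.
t_c = (1/0.8340) ln[(1.04/0.206)(1 − 2.401×0.8340/(0.206×29.62))] = 1.199 × ln(3.392) = 1.465 d.
D_c = (0.206/1.04) × 29.62 × e^(−0.206×1.465) = 0.1981 × 29.62 × 0.7396 = 4.339 mg/L.
Minimum DO = 8.27 − 4.339 = 3.931 mg/L.

t_c ≈ 1.46 d; minimum DO ≈ 3.93 mg/L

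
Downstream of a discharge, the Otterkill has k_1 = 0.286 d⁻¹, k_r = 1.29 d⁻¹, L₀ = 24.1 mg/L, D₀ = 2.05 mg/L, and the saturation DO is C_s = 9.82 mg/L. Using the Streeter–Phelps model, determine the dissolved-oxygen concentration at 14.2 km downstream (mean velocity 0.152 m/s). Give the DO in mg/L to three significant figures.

DO ≈ 5.97 mg/L

Travel time t = x/v = 14.2 km / (0.152 m/s) = 14200 m / 0.152 m/s = 93420 s = 1.081 d.
k_1 L₀/(k_r−k_1) = 0.286×24.1/(1.29−0.286) = 6.893/1.004 = 6.865 mg/L.
e^(−k_1 t) = e^(−0.286×1.081) = 0.7340; e^(−k_r t) = e^(−1.29×1.081) = 0.2479.
D = 6.865 × (0.7340 − 0.2479) + 2.05 × 0.2479 = 3.337 + 0.5081 = 3.845 mg/L.
DO = C_s − D = 9.82 − 3.845 = 5.975 mg/L.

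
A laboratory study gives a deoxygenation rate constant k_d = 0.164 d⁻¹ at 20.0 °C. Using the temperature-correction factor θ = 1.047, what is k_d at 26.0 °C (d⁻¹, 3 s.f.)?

k_d ≈ 0.216 d⁻¹

k_d(T₂) = k_d(T₁) · θ^(T₂−T₁) = 0.164 × 1.047^(26.0−20.0)
= 0.164 × 1.047^6.00 = 0.164 × 1.317 = 0.2160 d⁻¹.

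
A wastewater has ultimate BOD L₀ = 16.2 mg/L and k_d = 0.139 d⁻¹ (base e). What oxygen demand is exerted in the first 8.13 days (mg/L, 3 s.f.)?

y_t = L₀(1 − e^(−k_d t)) = 16.2 × (1 − e^(−0.139×8.13))
= 16.2 × (1 − 0.3230) = 16.2 × 0.6770 = 10.97 mg/L.

y ≈ 11.0 mg/L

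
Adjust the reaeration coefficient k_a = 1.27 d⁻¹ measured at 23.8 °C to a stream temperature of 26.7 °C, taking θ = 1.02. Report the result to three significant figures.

k_a(T₂) = k_a(T₁) · θ^(T₂−T₁) = 1.27 × 1.02^(26.7−23.8)
= 1.27 × 1.02^2.90 = 1.27 × 1.059 = 1.345 d⁻¹.

k_a ≈ 1.35 d⁻¹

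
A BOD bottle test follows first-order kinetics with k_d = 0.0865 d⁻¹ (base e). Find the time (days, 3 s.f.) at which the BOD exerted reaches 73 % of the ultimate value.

y/L₀ = 1 − e^(−k_d t) = 0.73 ⇒ e^(−k_d t) = 0.270
t = −ln(0.270) / 0.0865 = 1.309 / 0.0865 = 15.14 d.

t ≈ 15.1 d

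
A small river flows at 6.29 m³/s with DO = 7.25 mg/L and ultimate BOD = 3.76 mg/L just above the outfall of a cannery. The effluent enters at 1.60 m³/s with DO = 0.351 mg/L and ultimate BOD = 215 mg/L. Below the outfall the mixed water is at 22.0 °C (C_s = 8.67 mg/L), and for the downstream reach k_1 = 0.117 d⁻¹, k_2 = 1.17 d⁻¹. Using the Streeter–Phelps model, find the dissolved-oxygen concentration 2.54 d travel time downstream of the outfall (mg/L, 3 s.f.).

Mixed DO = (6.29×7.25 + 1.60×0.351)/(6.29+1.60) = 46.16/7.890 = 5.851 mg/L.
Mixed L₀ = (6.29×3.76 + 1.60×215)/(7.890) = 367.7/7.890 = 46.60 mg/L.
Initial deficit D₀ = C_s − DO₀ = 8.67 − 5.851 = 2.819 mg/L.
D(2.54) = [0.117×46.60/(1.17−0.117)](e^(−0.117×2.54) − e^(−1.17×2.54)) + 2.819 e^(−1.17×2.54)
= 5.177 × (0.7429 − 0.05121) + 2.819 × 0.05121 = 3.726 mg/L.
DO = 8.67 − 3.726 = 4.944 mg/L.

DO ≈ 4.94 mg/L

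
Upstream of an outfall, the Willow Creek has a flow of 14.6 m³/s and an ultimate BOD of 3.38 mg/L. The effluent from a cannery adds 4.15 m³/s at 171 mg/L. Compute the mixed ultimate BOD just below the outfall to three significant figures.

40.5 mg/L

Flow-weighted mixing: C = (Q_r C_r + Q_w C_w)/(Q_r + Q_w)
= (14.6×3.38 + 4.15×171)/(14.6 + 4.15) = 759.0/18.75 = 40.48 mg/L.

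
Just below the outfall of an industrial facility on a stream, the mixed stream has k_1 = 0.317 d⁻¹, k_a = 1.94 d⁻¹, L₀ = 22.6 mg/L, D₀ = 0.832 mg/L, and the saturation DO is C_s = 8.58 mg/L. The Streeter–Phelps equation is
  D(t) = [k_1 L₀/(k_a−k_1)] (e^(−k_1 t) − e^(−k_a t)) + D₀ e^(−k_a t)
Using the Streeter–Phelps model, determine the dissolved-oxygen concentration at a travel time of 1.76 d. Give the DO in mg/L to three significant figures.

k_1 L₀/(k_a−k_1) = 0.317×22.6/(1.94−0.317) = 7.164/1.623 = 4.414 mg/L.
e^(−k_1 t) = e^(−0.317×1.760) = 0.5724; e^(−k_a t) = e^(−1.94×1.760) = 0.03290.
D = 4.414 × (0.5724 − 0.03290) + 0.832 × 0.03290 = 2.381 + 0.02737 = 2.409 mg/L.
DO = C_s − D = 8.58 − 2.409 = 6.171 mg/L.

DO ≈ 6.17 mg/L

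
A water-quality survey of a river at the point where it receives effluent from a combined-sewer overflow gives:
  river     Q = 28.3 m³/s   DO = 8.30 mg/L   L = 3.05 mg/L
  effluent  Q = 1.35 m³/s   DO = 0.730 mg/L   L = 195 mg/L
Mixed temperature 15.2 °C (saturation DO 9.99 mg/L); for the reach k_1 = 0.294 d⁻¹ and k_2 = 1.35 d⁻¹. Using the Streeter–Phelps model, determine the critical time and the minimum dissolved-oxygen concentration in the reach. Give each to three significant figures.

t_c ≈ 0.527 d; minimum DO ≈ 7.79 mg/L

Mixed DO = (28.3×8.30 + 1.35×0.730)/(28.3+1.35) = 235.9/29.65 = 7.955 mg/L.
Mixed L₀ = (28.3×3.05 + 1.35×195)/(29.65) = 349.6/29.65 = 11.79 mg/L.
Initial deficit D₀ = C_s − DO₀ = 9.99 − 7.955 = 2.035 mg/L.
t_c = (1/1.056) ln[(1.35/0.294)(1 − 2.035×1.056/(0.294×11.79))] = 0.9470 × ln(1.745) = 0.5275 d.
D_c = (0.294/1.35) × 11.79 × e^(−0.294×0.5275) = 0.2178 × 11.79 × 0.8563 = 2.199 mg/L.
Minimum DO = 9.99 − 2.199 = 7.791 mg/L.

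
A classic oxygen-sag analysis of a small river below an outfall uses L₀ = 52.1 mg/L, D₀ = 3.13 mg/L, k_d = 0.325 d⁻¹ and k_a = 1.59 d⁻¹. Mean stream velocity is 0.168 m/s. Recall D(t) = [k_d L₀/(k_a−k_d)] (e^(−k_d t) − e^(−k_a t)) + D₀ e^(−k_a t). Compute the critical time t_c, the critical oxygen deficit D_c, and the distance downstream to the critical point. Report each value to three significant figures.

t_c ≈ 1.04 d; D_c ≈ 7.58 mg/L; x_c ≈ 15.2 km

t_c = [1/(k_a−k_d)] ln[(k_a/k_d)(1 − D₀(k_a−k_d)/(k_d L₀))]
= [1/(1.59−0.325)] ln[(1.59/0.325)(1 − 3.13×1.265/(0.325×52.1))]
= (1/1.265) ln[4.892 × 0.7662] = 0.7905 × ln(3.748) = 0.7905 × 1.321 = 1.045 d.
D_c = (k_d/k_a) L₀ e^(−k_d t_c) = (0.325/1.59) × 52.1 × e^(−0.325×1.045) = 0.2044 × 52.1 × 0.7122 = 7.584 mg/L.
x_c = v t_c = 0.168 m/s × 1.045 d × 86400 s/d = 15160 m ≈ 15.2 km.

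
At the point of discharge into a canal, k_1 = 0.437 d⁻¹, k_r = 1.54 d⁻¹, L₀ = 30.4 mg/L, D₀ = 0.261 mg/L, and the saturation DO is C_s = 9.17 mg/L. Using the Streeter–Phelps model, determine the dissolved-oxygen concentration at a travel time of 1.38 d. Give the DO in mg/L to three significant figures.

DO ≈ 3.99 mg/L

k_1 L₀/(k_r−k_1) = 0.437×30.4/(1.54−0.437) = 13.28/1.103 = 12.04 mg/L.
e^(−k_1 t) = e^(−0.437×1.380) = 0.5471; e^(−k_r t) = e^(−1.54×1.380) = 0.1194.
D = 12.04 × (0.5471 − 0.1194) + 0.261 × 0.1194 = 5.152 + 0.03117 = 5.183 mg/L.
DO = C_s − D = 9.17 − 5.183 = 3.987 mg/L.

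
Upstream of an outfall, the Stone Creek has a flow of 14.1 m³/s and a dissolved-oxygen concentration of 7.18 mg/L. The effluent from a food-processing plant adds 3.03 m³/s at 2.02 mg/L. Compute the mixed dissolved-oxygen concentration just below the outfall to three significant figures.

6.27 mg/L

Flow-weighted mixing: C = (Q_r C_r + Q_w C_w)/(Q_r + Q_w)
= (14.1×7.18 + 3.03×2.02)/(14.1 + 3.03) = 107.4/17.13 = 6.267 mg/L.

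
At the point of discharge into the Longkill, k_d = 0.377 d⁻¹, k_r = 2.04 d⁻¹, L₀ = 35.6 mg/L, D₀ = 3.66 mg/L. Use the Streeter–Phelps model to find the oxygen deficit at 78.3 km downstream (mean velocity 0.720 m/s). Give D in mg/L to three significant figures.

D ≈ 4.68 mg/L

Travel time t = x/v = 78.3 km / (0.720 m/s) = 78300 m / 0.720 m/s = 108800 s = 1.259 d.
k_d L₀/(k_r−k_d) = 0.377×35.6/(2.04−0.377) = 13.42/1.663 = 8.070 mg/L.
e^(−k_d t) = e^(−0.377×1.259) = 0.6222; e^(−k_r t) = e^(−2.04×1.259) = 0.07671.
D = 8.070 × (0.6222 − 0.07671) + 3.66 × 0.07671 = 4.402 + 0.2808 = 4.683 mg/L.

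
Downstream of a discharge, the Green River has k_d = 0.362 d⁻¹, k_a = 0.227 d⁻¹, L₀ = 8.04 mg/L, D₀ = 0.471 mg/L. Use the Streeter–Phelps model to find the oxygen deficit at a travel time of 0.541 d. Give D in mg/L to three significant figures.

k_d L₀/(k_a−k_d) = 0.362×8.04/(0.227−0.362) = 2.910/-0.1350 = -21.56 mg/L.
e^(−k_d t) = e^(−0.362×0.5410) = 0.8221; e^(−k_a t) = e^(−0.227×0.5410) = 0.8844.
D = -21.56 × (0.8221 − 0.8844) + 0.471 × 0.8844 = 1.343 + 0.4166 = 1.760 mg/L.

D ≈ 1.76 mg/L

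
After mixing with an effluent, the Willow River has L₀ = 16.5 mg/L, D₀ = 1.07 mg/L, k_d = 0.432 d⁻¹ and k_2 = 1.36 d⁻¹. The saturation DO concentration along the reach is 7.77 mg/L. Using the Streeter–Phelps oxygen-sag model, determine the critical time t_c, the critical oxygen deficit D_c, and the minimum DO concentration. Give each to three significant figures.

t_c ≈ 1.07 d; D_c ≈ 3.30 mg/L; min DO ≈ 4.47 mg/L

At the critical point dD/dt = 0, so k_d L₀ e^(−k_d t) = k_2 D. Substituting D(t) from the Streeter–Phelps equation and solving for t gives
t_c = ln[(k_2/k_d)(1 − D₀(k_2−k_d)/(k_d L₀))] / (k_2−k_d).
Here k_2−k_d = 0.9280 d⁻¹ and 1 − D₀(k_2−k_d)/(k_d L₀) = 1 − 1.07×0.9280/(0.432×16.5) = 0.8607, so
t_c = ln(3.148 × 0.8607) / 0.9280 = 0.9968 / 0.9280 = 1.074 d.
D_c = (k_d/k_2) L₀ e^(−k_d t_c) = (0.432/1.36) × 16.5 × e^(−0.432×1.074) = 0.3176 × 16.5 × 0.6287 = 3.295 mg/L.
Minimum DO = C_s − D_c = 7.77 − 3.295 = 4.475 mg/L.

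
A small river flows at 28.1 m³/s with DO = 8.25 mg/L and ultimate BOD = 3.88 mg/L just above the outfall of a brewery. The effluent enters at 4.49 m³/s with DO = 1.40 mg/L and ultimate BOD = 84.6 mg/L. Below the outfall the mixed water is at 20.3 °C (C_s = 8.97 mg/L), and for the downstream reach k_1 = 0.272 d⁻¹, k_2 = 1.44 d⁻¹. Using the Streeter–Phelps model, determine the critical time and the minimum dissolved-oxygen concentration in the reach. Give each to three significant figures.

t_c ≈ 0.873 d; minimum DO ≈ 6.74 mg/L

Mixed DO = (28.1×8.25 + 4.49×1.40)/(28.1+4.49) = 238.1/32.59 = 7.306 mg/L.
Mixed L₀ = (28.1×3.88 + 4.49×84.6)/(32.59) = 488.9/32.59 = 15.00 mg/L.
Initial deficit D₀ = C_s − DO₀ = 8.97 − 7.306 = 1.664 mg/L.
t_c = (1/1.168) ln[(1.44/0.272)(1 − 1.664×1.168/(0.272×15.00))] = 0.8562 × ln(2.773) = 0.8732 d.
D_c = (0.272/1.44) × 15.00 × e^(−0.272×0.8732) = 0.1889 × 15.00 × 0.7886 = 2.235 mg/L.
Minimum DO = 8.97 − 2.235 = 6.735 mg/L.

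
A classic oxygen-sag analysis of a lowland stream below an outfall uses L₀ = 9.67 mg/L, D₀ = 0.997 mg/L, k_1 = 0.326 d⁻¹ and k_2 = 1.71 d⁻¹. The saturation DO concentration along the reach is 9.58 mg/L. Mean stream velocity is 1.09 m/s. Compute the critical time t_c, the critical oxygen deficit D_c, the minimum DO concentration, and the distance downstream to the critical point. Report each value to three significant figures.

t_c = [1/(k_2−k_1)] ln[(k_2/k_1)(1 − D₀(k_2−k_1)/(k_1 L₀))]
= [1/(1.71−0.326)] ln[(1.71/0.326)(1 − 0.997×1.384/(0.326×9.67))]
= (1/1.384) ln[5.245 × 0.5623] = 0.7225 × ln(2.949) = 0.7225 × 1.082 = 0.7815 d.
D_c = (k_1/k_2) L₀ e^(−k_1 t_c) = (0.326/1.71) × 9.67 × e^(−0.326×0.7815) = 0.1906 × 9.67 × 0.7751 = 1.429 mg/L.
Minimum DO = C_s − D_c = 9.58 − 1.429 = 8.151 mg/L.
x_c = v t_c = 1.09 m/s × 0.7815 d × 86400 s/d = 73600 m ≈ 73.6 km.

t_c ≈ 0.782 d; D_c ≈ 1.43 mg/L; min DO ≈ 8.15 mg/L; x_c ≈ 73.6 km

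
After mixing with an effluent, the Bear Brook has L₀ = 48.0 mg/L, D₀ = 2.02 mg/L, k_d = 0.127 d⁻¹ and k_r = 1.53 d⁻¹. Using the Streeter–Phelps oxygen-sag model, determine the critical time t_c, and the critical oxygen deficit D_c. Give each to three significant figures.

t_c ≈ 1.33 d; D_c ≈ 3.37 mg/L

With k_r/k_d = 12.05 and 1 − D₀(k_r−k_d)/(k_d L₀) = 0.5351,
t_c = ln(12.05 × 0.5351) / (1.53 − 0.127) = ln(6.446) / 1.403 = 1.864/1.403 = 1.328 d.
L(t_c) = L₀ e^(−k_d t_c) = 48.0 × 0.8448 = 40.55 mg/L, and at the critical point k_r D_c = k_d L, so D_c = (0.127/1.53) × 40.55 = 3.366 mg/L.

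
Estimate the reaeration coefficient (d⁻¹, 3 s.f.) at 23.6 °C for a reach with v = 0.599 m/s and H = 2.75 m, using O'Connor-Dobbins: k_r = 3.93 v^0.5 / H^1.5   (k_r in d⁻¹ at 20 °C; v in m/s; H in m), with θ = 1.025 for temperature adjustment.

k_r(20) = 3.93 × 0.599^0.5 / 2.75^1.5 = 3.93 × 0.7740 / 4.560 = 0.6670 d⁻¹.
k_r(23.6) = 0.6670 × 1.025^(23.6−20) = 0.6670 × 1.093 = 0.7290 d⁻¹.

k_r ≈ 0.729 d⁻¹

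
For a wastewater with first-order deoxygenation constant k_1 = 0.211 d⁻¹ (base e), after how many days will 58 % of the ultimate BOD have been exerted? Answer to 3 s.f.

y/L₀ = 1 − e^(−k_1 t) = 0.58 ⇒ e^(−k_1 t) = 0.420
t = −ln(0.420) / 0.211 = 0.8675 / 0.211 = 4.111 d.

t ≈ 4.11 d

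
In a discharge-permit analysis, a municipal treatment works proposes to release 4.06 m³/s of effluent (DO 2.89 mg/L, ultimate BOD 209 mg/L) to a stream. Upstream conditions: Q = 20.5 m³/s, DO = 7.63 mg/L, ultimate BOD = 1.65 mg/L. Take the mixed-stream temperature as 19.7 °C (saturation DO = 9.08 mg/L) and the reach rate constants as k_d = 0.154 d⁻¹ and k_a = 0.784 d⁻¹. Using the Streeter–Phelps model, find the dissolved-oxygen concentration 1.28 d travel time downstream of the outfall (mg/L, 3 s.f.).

Mixed DO = (20.5×7.63 + 4.06×2.89)/(20.5+4.06) = 168.1/24.56 = 6.846 mg/L.
Mixed L₀ = (20.5×1.65 + 4.06×209)/(24.56) = 882.4/24.56 = 35.93 mg/L.
Initial deficit D₀ = C_s − DO₀ = 9.08 − 6.846 = 2.234 mg/L.
D(1.28) = [0.154×35.93/(0.784−0.154)](e^(−0.154×1.28) − e^(−0.784×1.28)) + 2.234 e^(−0.784×1.28)
= 8.782 × (0.8211 − 0.3666) + 2.234 × 0.3666 = 4.810 mg/L.
DO = 9.08 − 4.810 = 4.270 mg/L.

DO ≈ 4.27 mg/L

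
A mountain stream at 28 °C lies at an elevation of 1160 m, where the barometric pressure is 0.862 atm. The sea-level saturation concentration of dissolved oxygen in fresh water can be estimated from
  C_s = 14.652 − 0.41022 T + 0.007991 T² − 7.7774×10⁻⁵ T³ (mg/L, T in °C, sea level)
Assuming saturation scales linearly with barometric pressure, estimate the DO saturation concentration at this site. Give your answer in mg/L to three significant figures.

C_s ≈ 6.66 mg/L

At sea level: C_s = 14.652 − 0.41022×28 + 0.007991×28² − 7.7774×10⁻⁵×28³ = 7.723 mg/L.
Pressure correction: C_s' = 7.723 × 0.862 = 6.658 mg/L.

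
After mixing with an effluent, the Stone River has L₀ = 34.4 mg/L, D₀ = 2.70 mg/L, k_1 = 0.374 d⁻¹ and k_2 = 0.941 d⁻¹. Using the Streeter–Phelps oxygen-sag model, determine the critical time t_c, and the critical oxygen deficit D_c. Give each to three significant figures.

At the critical point dD/dt = 0, so k_1 L₀ e^(−k_1 t) = k_2 D. Substituting D(t) from the Streeter–Phelps equation and solving for t gives
t_c = ln[(k_2/k_1)(1 − D₀(k_2−k_1)/(k_1 L₀))] / (k_2−k_1).
Here k_2−k_1 = 0.5670 d⁻¹ and 1 − D₀(k_2−k_1)/(k_1 L₀) = 1 − 2.70×0.5670/(0.374×34.4) = 0.8810, so
t_c = ln(2.516 × 0.8810) / 0.5670 = 0.7960 / 0.5670 = 1.404 d.
D_c = (k_1/k_2) L₀ e^(−k_1 t_c) = (0.374/0.941) × 34.4 × e^(−0.374×1.404) = 0.3974 × 34.4 × 0.5915 = 8.087 mg/L.

t_c ≈ 1.40 d; D_c ≈ 8.09 mg/L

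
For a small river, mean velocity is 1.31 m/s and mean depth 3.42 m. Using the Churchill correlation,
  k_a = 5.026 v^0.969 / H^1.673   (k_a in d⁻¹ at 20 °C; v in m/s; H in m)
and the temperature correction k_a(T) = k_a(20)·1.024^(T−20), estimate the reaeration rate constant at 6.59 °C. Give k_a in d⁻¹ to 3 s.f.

k_a ≈ 0.607 d⁻¹

k_a(20) = 5.026 × 1.31^0.969 / 3.42^1.673 = 5.026 × 1.299 / 7.824 = 0.8345 d⁻¹.
k_a(6.59) = 0.8345 × 1.024^(6.59−20) = 0.8345 × 0.7276 = 0.6072 d⁻¹.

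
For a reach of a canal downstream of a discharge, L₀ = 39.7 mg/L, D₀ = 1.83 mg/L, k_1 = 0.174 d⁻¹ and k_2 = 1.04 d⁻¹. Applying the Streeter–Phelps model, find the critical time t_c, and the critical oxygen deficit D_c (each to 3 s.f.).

With k_2/k_1 = 5.977 and 1 − D₀(k_2−k_1)/(k_1 L₀) = 0.7706,
t_c = ln(5.977 × 0.7706) / (1.04 − 0.174) = ln(4.606) / 0.8660 = 1.527/0.8660 = 1.764 d.
L(t_c) = L₀ e^(−k_1 t_c) = 39.7 × 0.7357 = 29.21 mg/L, and at the critical point k_2 D_c = k_1 L, so D_c = (0.174/1.04) × 29.21 = 4.887 mg/L.

t_c ≈ 1.76 d; D_c ≈ 4.89 mg/L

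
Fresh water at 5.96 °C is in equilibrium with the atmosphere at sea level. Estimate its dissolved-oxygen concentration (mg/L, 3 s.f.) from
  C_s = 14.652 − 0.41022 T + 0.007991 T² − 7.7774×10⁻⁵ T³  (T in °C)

C_s = 14.652 − 0.41022×5.96 + 0.007991×5.96² − 7.7774×10⁻⁵×5.96³ = 12.47 mg/L.

C_s ≈ 12.5 mg/L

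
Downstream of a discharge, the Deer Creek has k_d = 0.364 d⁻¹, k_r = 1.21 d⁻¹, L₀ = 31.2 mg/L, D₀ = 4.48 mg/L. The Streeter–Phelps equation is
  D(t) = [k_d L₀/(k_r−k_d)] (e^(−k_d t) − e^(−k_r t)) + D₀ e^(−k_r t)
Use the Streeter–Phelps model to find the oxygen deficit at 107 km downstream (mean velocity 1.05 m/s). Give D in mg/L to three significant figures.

D ≈ 6.59 mg/L

Travel time t = x/v = 107 km / (1.05 m/s) = 107000 m / 1.05 m/s = 101900 s = 1.179 d.
k_d L₀/(k_r−k_d) = 0.364×31.2/(1.21−0.364) = 11.36/0.8460 = 13.42 mg/L.
e^(−k_d t) = e^(−0.364×1.179) = 0.6510; e^(−k_r t) = e^(−1.21×1.179) = 0.2400.
D = 13.42 × (0.6510 − 0.2400) + 4.48 × 0.2400 = 5.517 + 1.075 = 6.592 mg/L.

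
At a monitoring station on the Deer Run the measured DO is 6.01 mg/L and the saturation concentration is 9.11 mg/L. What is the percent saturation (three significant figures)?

66.0 % saturation

% saturation = C/C_s × 100 = 6.01/9.11 × 100 = 66.0 %.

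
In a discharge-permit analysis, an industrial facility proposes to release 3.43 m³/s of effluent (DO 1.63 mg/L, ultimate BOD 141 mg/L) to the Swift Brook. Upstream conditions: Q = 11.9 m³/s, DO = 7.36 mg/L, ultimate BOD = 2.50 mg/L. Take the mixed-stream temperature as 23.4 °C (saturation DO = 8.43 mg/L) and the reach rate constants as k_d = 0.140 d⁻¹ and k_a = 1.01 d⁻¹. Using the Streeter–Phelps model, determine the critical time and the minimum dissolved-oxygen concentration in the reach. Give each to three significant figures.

t_c ≈ 1.61 d; minimum DO ≈ 4.73 mg/L

Mixed DO = (11.9×7.36 + 3.43×1.63)/(11.9+3.43) = 93.17/15.33 = 6.078 mg/L.
Mixed L₀ = (11.9×2.50 + 3.43×141)/(15.33) = 513.4/15.33 = 33.49 mg/L.
Initial deficit D₀ = C_s − DO₀ = 8.43 − 6.078 = 2.352 mg/L.
t_c = (1/0.8700) ln[(1.01/0.140)(1 − 2.352×0.8700/(0.140×33.49))] = 1.149 × ln(4.066) = 1.612 d.
D_c = (0.140/1.01) × 33.49 × e^(−0.140×1.612) = 0.1386 × 33.49 × 0.7980 = 3.704 mg/L.
Minimum DO = 8.43 − 3.704 = 4.726 mg/L.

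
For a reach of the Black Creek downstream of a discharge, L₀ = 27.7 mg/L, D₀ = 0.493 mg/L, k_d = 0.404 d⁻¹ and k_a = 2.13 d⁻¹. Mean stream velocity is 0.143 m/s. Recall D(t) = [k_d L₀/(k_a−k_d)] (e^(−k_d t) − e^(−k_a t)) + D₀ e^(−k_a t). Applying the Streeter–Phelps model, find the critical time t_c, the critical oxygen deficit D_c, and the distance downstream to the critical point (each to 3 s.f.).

With k_a/k_d = 5.272 and 1 − D₀(k_a−k_d)/(k_d L₀) = 0.9240,
t_c = ln(5.272 × 0.9240) / (2.13 − 0.404) = ln(4.871) / 1.726 = 1.583/1.726 = 0.9174 d.
L(t_c) = L₀ e^(−k_d t_c) = 27.7 × 0.6903 = 19.12 mg/L, and at the critical point k_a D_c = k_d L, so D_c = (0.404/2.13) × 19.12 = 3.627 mg/L.
x_c = v t_c = 0.143 m/s × 0.9174 d × 86400 s/d = 11330 m ≈ 11.3 km.

t_c ≈ 0.917 d; D_c ≈ 3.63 mg/L; x_c ≈ 11.3 km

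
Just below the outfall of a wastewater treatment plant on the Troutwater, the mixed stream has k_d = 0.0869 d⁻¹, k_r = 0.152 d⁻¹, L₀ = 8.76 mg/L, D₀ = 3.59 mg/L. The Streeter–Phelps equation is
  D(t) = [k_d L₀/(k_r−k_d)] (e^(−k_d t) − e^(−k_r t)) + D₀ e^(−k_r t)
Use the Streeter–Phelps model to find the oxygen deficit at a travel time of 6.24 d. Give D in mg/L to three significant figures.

k_d L₀/(k_r−k_d) = 0.0869×8.76/(0.152−0.0869) = 0.7612/0.06510 = 11.69 mg/L.
e^(−k_d t) = e^(−0.0869×6.240) = 0.5814; e^(−k_r t) = e^(−0.152×6.240) = 0.3873.
D = 11.69 × (0.5814 − 0.3873) + 3.59 × 0.3873 = 2.270 + 1.391 = 3.660 mg/L.

D ≈ 3.66 mg/L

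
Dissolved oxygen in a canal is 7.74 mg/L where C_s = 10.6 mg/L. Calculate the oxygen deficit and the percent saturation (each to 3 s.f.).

D = C_s − C = 10.6 − 7.74 = 2.86 mg/L.
% saturation = 7.74/10.6 × 100 = 73.0 %.

D ≈ 2.86 mg/L; 73.0 % saturation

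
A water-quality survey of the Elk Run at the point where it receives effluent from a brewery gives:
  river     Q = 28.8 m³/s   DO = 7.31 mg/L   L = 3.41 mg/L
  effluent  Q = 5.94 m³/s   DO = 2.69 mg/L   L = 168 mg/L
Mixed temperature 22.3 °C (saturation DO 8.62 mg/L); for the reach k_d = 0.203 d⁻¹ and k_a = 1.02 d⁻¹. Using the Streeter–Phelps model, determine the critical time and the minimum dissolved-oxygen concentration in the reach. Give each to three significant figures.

Mixed DO = (28.8×7.31 + 5.94×2.69)/(28.8+5.94) = 226.5/34.74 = 6.520 mg/L.
Mixed L₀ = (28.8×3.41 + 5.94×168)/(34.74) = 1096/34.74 = 31.55 mg/L.
Initial deficit D₀ = C_s − DO₀ = 8.62 − 6.520 = 2.100 mg/L.
t_c = (1/0.8170) ln[(1.02/0.203)(1 − 2.100×0.8170/(0.203×31.55))] = 1.224 × ln(3.679) = 1.594 d.
D_c = (0.203/1.02) × 31.55 × e^(−0.203×1.594) = 0.1990 × 31.55 × 0.7235 = 4.543 mg/L.
Minimum DO = 8.62 − 4.543 = 4.077 mg/L.

t_c ≈ 1.59 d; minimum DO ≈ 4.08 mg/L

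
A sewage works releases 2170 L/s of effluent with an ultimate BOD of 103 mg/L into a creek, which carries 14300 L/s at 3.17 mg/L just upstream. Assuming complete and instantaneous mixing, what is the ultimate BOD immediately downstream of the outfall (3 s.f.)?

16.3 mg/L

Flow-weighted mixing: C = (Q_r C_r + Q_w C_w)/(Q_r + Q_w)
= (14300×3.17 + 2170×103)/(14300 + 2170) = 268800/16470 = 16.32 mg/L.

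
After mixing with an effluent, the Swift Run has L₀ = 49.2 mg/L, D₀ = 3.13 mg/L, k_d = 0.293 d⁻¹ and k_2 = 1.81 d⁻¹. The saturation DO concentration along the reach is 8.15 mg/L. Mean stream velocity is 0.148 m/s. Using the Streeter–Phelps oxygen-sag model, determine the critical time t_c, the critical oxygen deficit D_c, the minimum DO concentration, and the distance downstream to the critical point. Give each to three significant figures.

t_c = [1/(k_2−k_d)] ln[(k_2/k_d)(1 − D₀(k_2−k_d)/(k_d L₀))]
= [1/(1.81−0.293)] ln[(1.81/0.293)(1 − 3.13×1.517/(0.293×49.2))]
= (1/1.517) ln[6.177 × 0.6706] = 0.6592 × ln(4.143) = 0.6592 × 1.421 = 0.9370 d.
D_c = (k_d/k_2) L₀ e^(−k_d t_c) = (0.293/1.81) × 49.2 × e^(−0.293×0.9370) = 0.1619 × 49.2 × 0.7599 = 6.052 mg/L.
Minimum DO = C_s − D_c = 8.15 − 6.052 = 2.098 mg/L.
x_c = v t_c = 0.148 m/s × 0.9370 d × 86400 s/d = 11980 m ≈ 12.0 km.

t_c ≈ 0.937 d; D_c ≈ 6.05 mg/L; min DO ≈ 2.10 mg/L; x_c ≈ 12.0 km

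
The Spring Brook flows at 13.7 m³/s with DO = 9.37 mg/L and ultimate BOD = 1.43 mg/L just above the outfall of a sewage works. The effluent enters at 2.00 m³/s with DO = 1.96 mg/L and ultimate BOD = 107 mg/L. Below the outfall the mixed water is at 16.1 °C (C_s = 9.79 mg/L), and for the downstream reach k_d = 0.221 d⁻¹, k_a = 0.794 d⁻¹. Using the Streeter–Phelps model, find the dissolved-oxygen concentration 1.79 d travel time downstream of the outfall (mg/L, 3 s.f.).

DO ≈ 6.98 mg/L

Mixed DO = (13.7×9.37 + 2.00×1.96)/(13.7+2.00) = 132.3/15.70 = 8.426 mg/L.
Mixed L₀ = (13.7×1.43 + 2.00×107)/(15.70) = 233.6/15.70 = 14.88 mg/L.
Initial deficit D₀ = C_s − DO₀ = 9.79 − 8.426 = 1.364 mg/L.
D(1.79) = [0.221×14.88/(0.794−0.221)](e^(−0.221×1.79) − e^(−0.794×1.79)) + 1.364 e^(−0.794×1.79)
= 5.738 × (0.6733 − 0.2414) + 1.364 × 0.2414 = 2.808 mg/L.
DO = 9.79 − 2.808 = 6.982 mg/L.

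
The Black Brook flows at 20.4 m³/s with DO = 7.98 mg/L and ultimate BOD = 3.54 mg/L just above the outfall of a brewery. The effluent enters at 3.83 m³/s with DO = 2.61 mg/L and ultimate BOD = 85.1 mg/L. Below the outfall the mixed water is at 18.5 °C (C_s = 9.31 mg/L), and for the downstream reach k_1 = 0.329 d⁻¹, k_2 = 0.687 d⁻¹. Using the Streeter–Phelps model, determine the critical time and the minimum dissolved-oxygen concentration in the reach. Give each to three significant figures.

t_c ≈ 1.62 d; minimum DO ≈ 4.69 mg/L

Mixed DO = (20.4×7.98 + 3.83×2.61)/(20.4+3.83) = 172.8/24.23 = 7.131 mg/L.
Mixed L₀ = (20.4×3.54 + 3.83×85.1)/(24.23) = 398.1/24.23 = 16.43 mg/L.
Initial deficit D₀ = C_s − DO₀ = 9.31 − 7.131 = 2.179 mg/L.
t_c = (1/0.3580) ln[(0.687/0.329)(1 − 2.179×0.3580/(0.329×16.43))] = 2.793 × ln(1.787) = 1.621 d.
D_c = (0.329/0.687) × 16.43 × e^(−0.329×1.621) = 0.4789 × 16.43 × 0.5866 = 4.616 mg/L.
Minimum DO = 9.31 − 4.616 = 4.694 mg/L.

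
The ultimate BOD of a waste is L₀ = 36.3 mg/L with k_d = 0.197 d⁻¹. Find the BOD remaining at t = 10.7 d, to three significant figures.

L_t = L₀ e^(−k_d t) = 36.3 × e^(−0.197×10.7) = 36.3 × 0.1215 = 4.410 mg/L.

L ≈ 4.41 mg/L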